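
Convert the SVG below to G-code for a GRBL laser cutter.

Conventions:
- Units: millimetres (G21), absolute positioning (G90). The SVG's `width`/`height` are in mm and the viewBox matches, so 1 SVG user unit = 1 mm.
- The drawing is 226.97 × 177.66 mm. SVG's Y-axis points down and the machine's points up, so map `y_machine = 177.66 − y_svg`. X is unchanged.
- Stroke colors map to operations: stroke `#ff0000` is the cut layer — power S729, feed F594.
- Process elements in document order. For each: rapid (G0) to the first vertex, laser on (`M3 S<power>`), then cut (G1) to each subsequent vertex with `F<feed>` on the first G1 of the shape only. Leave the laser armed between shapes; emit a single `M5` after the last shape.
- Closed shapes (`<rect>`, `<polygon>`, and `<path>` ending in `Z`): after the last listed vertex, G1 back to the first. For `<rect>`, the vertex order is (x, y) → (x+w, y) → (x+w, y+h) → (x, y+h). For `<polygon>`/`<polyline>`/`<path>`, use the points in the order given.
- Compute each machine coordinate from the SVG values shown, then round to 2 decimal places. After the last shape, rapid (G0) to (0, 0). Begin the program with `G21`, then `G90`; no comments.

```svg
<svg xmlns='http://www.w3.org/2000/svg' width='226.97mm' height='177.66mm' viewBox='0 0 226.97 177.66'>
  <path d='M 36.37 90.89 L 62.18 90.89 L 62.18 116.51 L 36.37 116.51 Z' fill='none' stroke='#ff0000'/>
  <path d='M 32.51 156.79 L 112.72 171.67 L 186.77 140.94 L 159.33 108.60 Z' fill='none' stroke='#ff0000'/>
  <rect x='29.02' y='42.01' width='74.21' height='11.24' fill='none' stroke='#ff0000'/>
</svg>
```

G21
G90
G0 X36.37 Y86.77
M3 S729
G1 X62.18 Y86.77 F594
G1 X62.18 Y61.15
G1 X36.37 Y61.15
G1 X36.37 Y86.77
G0 X32.51 Y20.87
M3 S729
G1 X112.72 Y5.99 F594
G1 X186.77 Y36.72
G1 X159.33 Y69.06
G1 X32.51 Y20.87
G0 X29.02 Y135.65
M3 S729
G1 X103.23 Y135.65 F594
G1 X103.23 Y124.41
G1 X29.02 Y124.41
G1 X29.02 Y135.65
M5
G0 X0.00 Y0.00

viewBox `0 0 226.97 177.66` with mm width/height → 1 unit = 1 mm. Flip: y_m = 177.66 − y_svg.

**Shape 1** — `<path>` rectangle, stroke `#ff0000` → cut (S729, F594). Machine vertices: (36.37,86.77) → (62.18,86.77) → (62.18,61.15) → (36.37,61.15) → (36.37,86.77). Closed: final G1 returns to the first vertex.

**Shape 2** — `<path>` closed polygon, stroke `#ff0000` → cut (S729, F594). Machine vertices: (32.51,20.87) → (112.72,5.99) → (186.77,36.72) → (159.33,69.06) → (32.51,20.87). Closed: final G1 returns to the first vertex.

**Shape 3** — `<rect>` rectangle, stroke `#ff0000` → cut (S729, F594). Machine vertices: (29.02,135.65) → (103.23,135.65) → (103.23,124.41) → (29.02,124.41) → (29.02,135.65). Closed: final G1 returns to the first vertex.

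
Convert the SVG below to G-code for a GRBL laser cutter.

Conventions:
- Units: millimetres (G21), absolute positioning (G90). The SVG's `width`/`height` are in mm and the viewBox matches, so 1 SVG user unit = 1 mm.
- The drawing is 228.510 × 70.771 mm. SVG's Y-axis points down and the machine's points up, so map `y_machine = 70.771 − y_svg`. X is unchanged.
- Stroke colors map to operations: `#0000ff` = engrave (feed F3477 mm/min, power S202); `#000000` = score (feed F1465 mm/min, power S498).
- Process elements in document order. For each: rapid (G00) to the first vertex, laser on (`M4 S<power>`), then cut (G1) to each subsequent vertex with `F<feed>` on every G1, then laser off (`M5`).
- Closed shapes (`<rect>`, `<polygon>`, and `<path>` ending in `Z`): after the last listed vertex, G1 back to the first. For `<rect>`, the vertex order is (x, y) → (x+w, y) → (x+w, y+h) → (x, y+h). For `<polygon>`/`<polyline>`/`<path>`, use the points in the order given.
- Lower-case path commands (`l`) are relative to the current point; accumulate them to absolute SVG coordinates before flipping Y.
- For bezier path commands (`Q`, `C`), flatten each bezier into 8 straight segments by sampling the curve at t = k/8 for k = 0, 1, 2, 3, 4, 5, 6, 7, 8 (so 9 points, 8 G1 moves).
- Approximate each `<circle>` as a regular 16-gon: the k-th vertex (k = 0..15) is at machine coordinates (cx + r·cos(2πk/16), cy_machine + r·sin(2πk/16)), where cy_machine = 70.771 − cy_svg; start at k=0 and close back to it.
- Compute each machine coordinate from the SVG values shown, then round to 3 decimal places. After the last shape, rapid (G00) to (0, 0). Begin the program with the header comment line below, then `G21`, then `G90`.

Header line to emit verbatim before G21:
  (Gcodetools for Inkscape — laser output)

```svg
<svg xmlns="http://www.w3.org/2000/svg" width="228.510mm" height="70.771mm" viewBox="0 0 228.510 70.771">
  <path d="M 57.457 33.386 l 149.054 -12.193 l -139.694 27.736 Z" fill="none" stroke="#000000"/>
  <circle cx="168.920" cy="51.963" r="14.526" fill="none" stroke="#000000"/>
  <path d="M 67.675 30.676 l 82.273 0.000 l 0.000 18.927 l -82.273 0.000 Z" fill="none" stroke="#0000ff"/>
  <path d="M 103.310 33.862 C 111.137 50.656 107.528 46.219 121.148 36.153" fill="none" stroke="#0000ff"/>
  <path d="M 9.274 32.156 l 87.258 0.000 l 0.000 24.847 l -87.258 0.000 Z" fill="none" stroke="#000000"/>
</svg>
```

1 u = 1 mm; y_m = 70.771 − y.

[1] `<path>` closed polygon, #000000→score S498 F1465: (57.457,37.385) → (206.511,49.578) → (66.817,21.842) → (57.457,37.385) (closed)

[2] `<circle>` circle, #000000→score S498 F1465: (183.446,18.808) → (182.340,24.367) → (179.191,29.079) → (174.479,32.228) → (168.920,33.334) → (163.361,32.228) → (158.649,29.079) → (155.500,24.367) → (154.394,18.808) → (155.500,13.249) → (158.649,8.537) → (163.361,5.388) → (168.920,4.282) → (174.479,5.388) → (179.191,8.537) → (182.340,13.249) → (183.446,18.808) (closed)

[3] `<path>` rectangle, #0000ff→engrave S202 F3477: (67.675,40.095) → (149.948,40.095) → (149.948,21.168) → (67.675,21.168) → (67.675,40.095) (closed)

[4] `<path>` cubic bezier, #0000ff→engrave S202 F3477: (103.310,36.909) → (105.765,31.576) → (107.484,28.051) → (108.802,26.150) → (110.057,25.691) → (111.582,26.491) → (113.716,28.368) → (116.792,31.138) → (121.148,34.618)

[5] `<path>` rectangle, #000000→score S498 F1465: (9.274,38.615) → (96.532,38.615) → (96.532,13.768) → (9.274,13.768) → (9.274,38.615) (closed)

(Gcodetools for Inkscape — laser output)
G21
G90
G00 X57.457 Y37.385
M4 S498
G1 X206.511 Y49.578 F1465
G1 X66.817 Y21.842 F1465
G1 X57.457 Y37.385 F1465
M5
G00 X183.446 Y18.808
M4 S498
G1 X182.340 Y24.367 F1465
G1 X179.191 Y29.079 F1465
G1 X174.479 Y32.228 F1465
G1 X168.920 Y33.334 F1465
G1 X163.361 Y32.228 F1465
G1 X158.649 Y29.079 F1465
G1 X155.500 Y24.367 F1465
G1 X154.394 Y18.808 F1465
G1 X155.500 Y13.249 F1465
G1 X158.649 Y8.537 F1465
G1 X163.361 Y5.388 F1465
G1 X168.920 Y4.282 F1465
G1 X174.479 Y5.388 F1465
G1 X179.191 Y8.537 F1465
G1 X182.340 Y13.249 F1465
G1 X183.446 Y18.808 F1465
M5
G00 X67.675 Y40.095
M4 S202
G1 X149.948 Y40.095 F3477
G1 X149.948 Y21.168 F3477
G1 X67.675 Y21.168 F3477
G1 X67.675 Y40.095 F3477
M5
G00 X103.310 Y36.909
M4 S202
G1 X105.765 Y31.576 F3477
G1 X107.484 Y28.051 F3477
G1 X108.802 Y26.150 F3477
G1 X110.057 Y25.691 F3477
G1 X111.582 Y26.491 F3477
G1 X113.716 Y28.368 F3477
G1 X116.792 Y31.138 F3477
G1 X121.148 Y34.618 F3477
M5
G00 X9.274 Y38.615
M4 S498
G1 X96.532 Y38.615 F1465
G1 X96.532 Y13.768 F1465
G1 X9.274 Y13.768 F1465
G1 X9.274 Y38.615 F1465
M5
G00 X0.000 Y0.000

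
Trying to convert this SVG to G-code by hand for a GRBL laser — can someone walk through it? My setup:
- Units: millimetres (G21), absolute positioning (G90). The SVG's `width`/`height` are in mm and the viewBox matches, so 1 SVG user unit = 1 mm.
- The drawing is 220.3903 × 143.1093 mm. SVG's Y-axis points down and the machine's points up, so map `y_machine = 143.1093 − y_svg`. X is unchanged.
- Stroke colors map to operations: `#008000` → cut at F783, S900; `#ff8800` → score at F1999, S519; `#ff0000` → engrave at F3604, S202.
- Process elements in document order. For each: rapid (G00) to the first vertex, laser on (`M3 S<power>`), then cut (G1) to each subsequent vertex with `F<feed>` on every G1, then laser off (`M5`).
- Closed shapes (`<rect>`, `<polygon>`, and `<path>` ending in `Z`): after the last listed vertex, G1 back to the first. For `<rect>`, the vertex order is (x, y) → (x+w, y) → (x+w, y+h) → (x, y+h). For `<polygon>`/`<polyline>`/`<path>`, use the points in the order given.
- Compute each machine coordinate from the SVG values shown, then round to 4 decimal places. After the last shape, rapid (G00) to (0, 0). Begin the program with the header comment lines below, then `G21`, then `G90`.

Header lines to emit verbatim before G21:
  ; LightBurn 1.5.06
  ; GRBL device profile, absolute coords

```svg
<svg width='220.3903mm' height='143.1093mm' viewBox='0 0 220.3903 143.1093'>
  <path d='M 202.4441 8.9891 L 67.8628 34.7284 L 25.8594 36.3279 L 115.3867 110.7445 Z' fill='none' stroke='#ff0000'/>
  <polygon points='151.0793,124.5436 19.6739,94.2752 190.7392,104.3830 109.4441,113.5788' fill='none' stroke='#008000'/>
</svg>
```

; LightBurn 1.5.06
; GRBL device profile, absolute coords
G21
G90
G00 X202.4441 Y134.1202
M3 S202
G1 X67.8628 Y108.3809 F3604
G1 X25.8594 Y106.7814 F3604
G1 X115.3867 Y32.3648 F3604
G1 X202.4441 Y134.1202 F3604
M5
G00 X151.0793 Y18.5657
M3 S900
G1 X19.6739 Y48.8341 F783
G1 X190.7392 Y38.7263 F783
G1 X109.4441 Y29.5305 F783
G1 X151.0793 Y18.5657 F783
M5
G00 X0.0000 Y0.0000

viewBox `0 0 220.3903 143.1093` with mm width/height → 1 unit = 1 mm. Flip: y_m = 143.1093 − y_svg.

**Shape 1** — `<path>` closed polygon, stroke `#ff0000` → engrave (S202, F3604). Machine vertices: (202.4441,134.1202) → (67.8628,108.3809) → (25.8594,106.7814) → (115.3867,32.3648) → (202.4441,134.1202). Closed: final G1 returns to the first vertex.

**Shape 2** — `<polygon>` closed polygon, stroke `#008000` → cut (S900, F783). Machine vertices: (151.0793,18.5657) → (19.6739,48.8341) → (190.7392,38.7263) → (109.4441,29.5305) → (151.0793,18.5657). Closed: final G1 returns to the first vertex.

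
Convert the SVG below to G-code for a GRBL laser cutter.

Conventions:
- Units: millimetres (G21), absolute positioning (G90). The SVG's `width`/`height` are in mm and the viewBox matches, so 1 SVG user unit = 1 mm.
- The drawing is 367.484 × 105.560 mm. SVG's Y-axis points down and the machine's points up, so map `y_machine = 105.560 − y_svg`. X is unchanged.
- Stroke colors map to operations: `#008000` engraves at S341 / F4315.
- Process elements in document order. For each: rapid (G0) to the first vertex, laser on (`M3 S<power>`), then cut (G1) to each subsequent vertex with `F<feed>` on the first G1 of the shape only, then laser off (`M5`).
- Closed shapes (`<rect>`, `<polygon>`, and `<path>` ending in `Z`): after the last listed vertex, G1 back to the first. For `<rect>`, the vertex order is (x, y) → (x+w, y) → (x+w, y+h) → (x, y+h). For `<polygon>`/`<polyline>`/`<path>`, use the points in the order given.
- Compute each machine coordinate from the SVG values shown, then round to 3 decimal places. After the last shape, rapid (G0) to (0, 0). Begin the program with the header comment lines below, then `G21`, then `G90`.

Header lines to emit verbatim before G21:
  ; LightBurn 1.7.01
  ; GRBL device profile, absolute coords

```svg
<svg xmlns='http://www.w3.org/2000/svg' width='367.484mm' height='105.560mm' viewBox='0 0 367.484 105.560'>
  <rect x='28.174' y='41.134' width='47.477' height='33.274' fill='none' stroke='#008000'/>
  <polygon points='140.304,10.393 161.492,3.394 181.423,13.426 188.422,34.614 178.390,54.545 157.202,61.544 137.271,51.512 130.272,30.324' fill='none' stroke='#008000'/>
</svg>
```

Since the viewBox matches the mm dimensions, user units are millimetres directly. The only transform is the Y-flip y_m = 105.560 − y_svg.

Shape 1 is a rectangle drawn with `<rect>`. Its stroke #008000 means engrave at S341, F4315. After flipping Y the toolpath is (28.174,64.426) → (75.651,64.426) → (75.651,31.152) → (28.174,31.152) → (28.174,64.426), returning to the start.

Shape 2 is a regular polygon drawn with `<polygon>`. Its stroke #008000 means engrave at S341, F4315. After flipping Y the toolpath is (140.304,95.167) → (161.492,102.166) → (181.423,92.134) → (188.422,70.946) → (178.390,51.015) → (157.202,44.016) → (137.271,54.048) → (130.272,75.236) → (140.304,95.167), returning to the start.

; LightBurn 1.7.01
; GRBL device profile, absolute coords
G21
G90
G0 X28.174 Y64.426
M3 S341
G1 X75.651 Y64.426 F4315
G1 X75.651 Y31.152
G1 X28.174 Y31.152
G1 X28.174 Y64.426
M5
G0 X140.304 Y95.167
M3 S341
G1 X161.492 Y102.166 F4315
G1 X181.423 Y92.134
G1 X188.422 Y70.946
G1 X178.390 Y51.015
G1 X157.202 Y44.016
G1 X137.271 Y54.048
G1 X130.272 Y75.236
G1 X140.304 Y95.167
M5
G0 X0.000 Y0.000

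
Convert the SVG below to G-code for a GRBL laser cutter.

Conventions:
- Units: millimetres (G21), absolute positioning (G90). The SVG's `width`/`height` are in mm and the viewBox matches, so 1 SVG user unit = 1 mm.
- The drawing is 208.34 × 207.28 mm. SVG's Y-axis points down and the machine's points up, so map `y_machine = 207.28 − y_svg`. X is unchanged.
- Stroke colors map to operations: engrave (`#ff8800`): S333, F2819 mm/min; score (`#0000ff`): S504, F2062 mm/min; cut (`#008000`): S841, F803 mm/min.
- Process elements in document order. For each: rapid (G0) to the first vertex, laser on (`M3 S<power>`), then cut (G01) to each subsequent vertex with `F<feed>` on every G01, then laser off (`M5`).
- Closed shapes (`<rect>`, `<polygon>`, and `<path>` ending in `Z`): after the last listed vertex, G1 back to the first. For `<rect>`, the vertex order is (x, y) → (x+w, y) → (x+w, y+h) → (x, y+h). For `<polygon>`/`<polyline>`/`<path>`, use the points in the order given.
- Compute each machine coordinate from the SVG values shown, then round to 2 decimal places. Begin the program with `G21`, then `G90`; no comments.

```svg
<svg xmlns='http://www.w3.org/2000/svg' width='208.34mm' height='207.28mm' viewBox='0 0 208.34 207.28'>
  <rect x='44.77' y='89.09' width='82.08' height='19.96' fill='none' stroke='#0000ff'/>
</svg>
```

viewBox `0 0 208.34 207.28` with mm width/height → 1 unit = 1 mm. Flip: y_m = 207.28 − y_svg.

**Shape 1** — `<rect>` rectangle, stroke `#0000ff` → score (S504, F2062). Machine vertices: (44.77,118.19) → (126.85,118.19) → (126.85,98.23) → (44.77,98.23) → (44.77,118.19). Closed: final G1 returns to the first vertex.

G21
G90
G0 X44.77 Y118.19
M3 S504
G01 X126.85 Y118.19 F2062
G01 X126.85 Y98.23 F2062
G01 X44.77 Y98.23 F2062
G01 X44.77 Y118.19 F2062
M5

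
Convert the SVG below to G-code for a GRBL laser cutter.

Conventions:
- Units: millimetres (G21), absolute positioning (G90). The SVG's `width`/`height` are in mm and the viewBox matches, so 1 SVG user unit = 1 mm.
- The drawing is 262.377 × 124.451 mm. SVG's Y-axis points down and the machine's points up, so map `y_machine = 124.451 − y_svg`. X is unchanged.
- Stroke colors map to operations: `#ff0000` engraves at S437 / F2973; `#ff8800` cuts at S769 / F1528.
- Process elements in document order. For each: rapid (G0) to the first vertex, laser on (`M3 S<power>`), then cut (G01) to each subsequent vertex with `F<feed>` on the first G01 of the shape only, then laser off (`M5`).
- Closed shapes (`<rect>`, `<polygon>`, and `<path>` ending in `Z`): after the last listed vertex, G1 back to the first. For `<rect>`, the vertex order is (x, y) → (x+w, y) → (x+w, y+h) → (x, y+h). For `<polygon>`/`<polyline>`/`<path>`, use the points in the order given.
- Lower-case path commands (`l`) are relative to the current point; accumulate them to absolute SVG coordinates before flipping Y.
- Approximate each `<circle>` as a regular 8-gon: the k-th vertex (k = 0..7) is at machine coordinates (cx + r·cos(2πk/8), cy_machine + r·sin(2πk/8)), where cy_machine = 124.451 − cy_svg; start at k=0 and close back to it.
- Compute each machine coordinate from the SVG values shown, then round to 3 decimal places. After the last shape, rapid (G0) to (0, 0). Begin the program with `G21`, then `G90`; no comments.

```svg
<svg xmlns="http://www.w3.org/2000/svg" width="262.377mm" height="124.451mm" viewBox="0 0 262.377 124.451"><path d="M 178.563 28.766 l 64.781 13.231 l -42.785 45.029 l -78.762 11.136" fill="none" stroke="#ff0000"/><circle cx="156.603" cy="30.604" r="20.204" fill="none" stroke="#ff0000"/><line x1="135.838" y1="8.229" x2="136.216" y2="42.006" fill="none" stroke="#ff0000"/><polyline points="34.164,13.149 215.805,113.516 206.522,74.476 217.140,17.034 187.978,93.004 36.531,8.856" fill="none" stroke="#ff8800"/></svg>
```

Since the viewBox matches the mm dimensions, user units are millimetres directly. The only transform is the Y-flip y_m = 124.451 − y_svg.

Shape 1 is a open polyline drawn with `<path>`. Its stroke #ff0000 means engrave at S437, F2973. After flipping Y the toolpath is (178.563,95.685) → (243.344,82.454) → (200.559,37.425) → (121.797,26.289).

Shape 2 is a circle drawn with `<circle>`. Its stroke #ff0000 means engrave at S437, F2973. After flipping Y the toolpath is (176.807,93.847) → (170.889,108.133) → (156.603,114.051) → (142.317,108.133) → (136.399,93.847) → (142.317,79.561) → (156.603,73.643) → (170.889,79.561) → (176.807,93.847), returning to the start.

Shape 3 is a line segment drawn with `<line>`. Its stroke #ff0000 means engrave at S437, F2973. After flipping Y the toolpath is (135.838,116.222) → (136.216,82.445).

Shape 4 is a open polyline drawn with `<polyline>`. Its stroke #ff8800 means cut at S769, F1528. After flipping Y the toolpath is (34.164,111.302) → (215.805,10.935) → (206.522,49.975) → (217.140,107.417) → (187.978,31.447) → (36.531,115.595).

G21
G90
G0 X178.563 Y95.685
M3 S437
G01 X243.344 Y82.454 F2973
G01 X200.559 Y37.425
G01 X121.797 Y26.289
M5
G0 X176.807 Y93.847
M3 S437
G01 X170.889 Y108.133 F2973
G01 X156.603 Y114.051
G01 X142.317 Y108.133
G01 X136.399 Y93.847
G01 X142.317 Y79.561
G01 X156.603 Y73.643
G01 X170.889 Y79.561
G01 X176.807 Y93.847
M5
G0 X135.838 Y116.222
M3 S437
G01 X136.216 Y82.445 F2973
M5
G0 X34.164 Y111.302
M3 S769
G01 X215.805 Y10.935 F1528
G01 X206.522 Y49.975
G01 X217.140 Y107.417
G01 X187.978 Y31.447
G01 X36.531 Y115.595
M5
G0 X0.000 Y0.000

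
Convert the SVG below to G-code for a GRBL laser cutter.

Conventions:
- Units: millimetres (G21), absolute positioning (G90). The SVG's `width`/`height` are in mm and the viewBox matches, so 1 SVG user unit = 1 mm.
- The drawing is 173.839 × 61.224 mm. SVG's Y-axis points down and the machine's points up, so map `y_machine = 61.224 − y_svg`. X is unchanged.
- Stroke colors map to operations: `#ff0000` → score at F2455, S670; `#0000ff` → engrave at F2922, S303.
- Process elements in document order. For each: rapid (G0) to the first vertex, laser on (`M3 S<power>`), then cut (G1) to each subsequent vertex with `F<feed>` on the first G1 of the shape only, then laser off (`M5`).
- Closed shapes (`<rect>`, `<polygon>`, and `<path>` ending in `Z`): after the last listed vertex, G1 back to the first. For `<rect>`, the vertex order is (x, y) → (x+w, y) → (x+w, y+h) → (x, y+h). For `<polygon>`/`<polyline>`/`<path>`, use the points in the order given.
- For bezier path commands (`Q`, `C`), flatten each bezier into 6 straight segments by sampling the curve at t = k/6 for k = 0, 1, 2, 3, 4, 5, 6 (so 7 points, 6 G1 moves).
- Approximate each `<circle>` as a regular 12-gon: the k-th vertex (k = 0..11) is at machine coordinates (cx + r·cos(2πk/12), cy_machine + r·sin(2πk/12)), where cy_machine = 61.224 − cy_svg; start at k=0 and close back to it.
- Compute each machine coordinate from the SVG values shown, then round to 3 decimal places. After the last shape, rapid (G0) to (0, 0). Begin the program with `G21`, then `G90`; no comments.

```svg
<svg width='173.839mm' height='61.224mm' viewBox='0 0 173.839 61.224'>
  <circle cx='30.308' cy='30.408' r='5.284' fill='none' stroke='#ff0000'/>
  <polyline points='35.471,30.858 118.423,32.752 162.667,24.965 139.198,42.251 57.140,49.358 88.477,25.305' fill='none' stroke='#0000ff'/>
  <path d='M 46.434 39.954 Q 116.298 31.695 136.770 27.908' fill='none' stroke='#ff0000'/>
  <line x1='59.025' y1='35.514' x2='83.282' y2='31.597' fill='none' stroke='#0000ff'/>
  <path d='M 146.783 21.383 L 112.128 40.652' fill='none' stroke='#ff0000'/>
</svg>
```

Since the viewBox matches the mm dimensions, user units are millimetres directly. The only transform is the Y-flip y_m = 61.224 − y_svg.

Shape 1 is a circle drawn with `<circle>`. Its stroke #ff0000 means score at S670, F2455. After flipping Y the toolpath is (35.592,30.816) → (34.884,33.458) → (32.950,35.392) → (30.308,36.100) → (27.666,35.392) → (25.732,33.458) → (25.024,30.816) → (25.732,28.174) → (27.666,26.240) → (30.308,25.532) → (32.950,26.240) → (34.884,28.174) → (35.592,30.816), returning to the start.

Shape 2 is a open polyline drawn with `<polyline>`. Its stroke #0000ff means engrave at S303, F2922. After flipping Y the toolpath is (35.471,30.366) → (118.423,28.472) → (162.667,36.259) → (139.198,18.973) → (57.140,11.866) → (88.477,35.919).

Shape 3 is a quadratic bezier drawn with `<path>`. Its stroke #ff0000 means score at S670, F2455. After flipping Y the toolpath is (46.434,21.270) → (68.350,23.899) → (87.522,26.279) → (103.950,28.411) → (117.634,30.294) → (128.574,31.929) → (136.770,33.316).

Shape 4 is a line segment drawn with `<line>`. Its stroke #0000ff means engrave at S303, F2922. After flipping Y the toolpath is (59.025,25.710) → (83.282,29.627).

Shape 5 is a line segment drawn with `<path>`. Its stroke #ff0000 means score at S670, F2455. After flipping Y the toolpath is (146.783,39.841) → (112.128,20.572).

G21
G90
G0 X35.592 Y30.816
M3 S670
G1 X34.884 Y33.458 F2455
G1 X32.950 Y35.392
G1 X30.308 Y36.100
G1 X27.666 Y35.392
G1 X25.732 Y33.458
G1 X25.024 Y30.816
G1 X25.732 Y28.174
G1 X27.666 Y26.240
G1 X30.308 Y25.532
G1 X32.950 Y26.240
G1 X34.884 Y28.174
G1 X35.592 Y30.816
M5
G0 X35.471 Y30.366
M3 S303
G1 X118.423 Y28.472 F2922
G1 X162.667 Y36.259
G1 X139.198 Y18.973
G1 X57.140 Y11.866
G1 X88.477 Y35.919
M5
G0 X46.434 Y21.270
M3 S670
G1 X68.350 Y23.899 F2455
G1 X87.522 Y26.279
G1 X103.950 Y28.411
G1 X117.634 Y30.294
G1 X128.574 Y31.929
G1 X136.770 Y33.316
M5
G0 X59.025 Y25.710
M3 S303
G1 X83.282 Y29.627 F2922
M5
G0 X146.783 Y39.841
M3 S670
G1 X112.128 Y20.572 F2455
M5
G0 X0.000 Y0.000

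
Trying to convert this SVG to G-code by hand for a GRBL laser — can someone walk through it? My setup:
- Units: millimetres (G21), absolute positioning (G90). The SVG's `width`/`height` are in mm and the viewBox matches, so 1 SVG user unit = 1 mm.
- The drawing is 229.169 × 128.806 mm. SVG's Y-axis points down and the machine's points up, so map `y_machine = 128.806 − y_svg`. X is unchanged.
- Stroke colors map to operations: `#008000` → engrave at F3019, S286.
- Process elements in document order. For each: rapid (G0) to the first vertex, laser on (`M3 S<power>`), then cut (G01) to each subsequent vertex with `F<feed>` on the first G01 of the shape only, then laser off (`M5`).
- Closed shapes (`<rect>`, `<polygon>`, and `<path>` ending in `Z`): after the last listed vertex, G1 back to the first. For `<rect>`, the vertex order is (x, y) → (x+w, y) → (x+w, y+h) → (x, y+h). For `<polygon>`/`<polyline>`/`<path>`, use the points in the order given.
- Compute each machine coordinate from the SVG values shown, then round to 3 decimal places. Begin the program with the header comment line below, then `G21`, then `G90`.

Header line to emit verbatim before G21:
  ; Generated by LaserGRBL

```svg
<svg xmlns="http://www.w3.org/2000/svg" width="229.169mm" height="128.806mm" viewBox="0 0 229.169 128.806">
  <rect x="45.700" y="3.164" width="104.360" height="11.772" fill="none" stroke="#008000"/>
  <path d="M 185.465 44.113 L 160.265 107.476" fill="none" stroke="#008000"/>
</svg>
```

viewBox `0 0 229.169 128.806` with mm width/height → 1 unit = 1 mm. Flip: y_m = 128.806 − y_svg.

**Shape 1** — `<rect>` rectangle, stroke `#008000` → engrave (S286, F3019). Machine vertices: (45.700,125.642) → (150.060,125.642) → (150.060,113.870) → (45.700,113.870) → (45.700,125.642). Closed: final G1 returns to the first vertex.

**Shape 2** — `<path>` line segment, stroke `#008000` → engrave (S286, F3019). Machine vertices: (185.465,84.693) → (160.265,21.330). Open path.

; Generated by LaserGRBL
G21
G90
G0 X45.700 Y125.642
M3 S286
G01 X150.060 Y125.642 F3019
G01 X150.060 Y113.870
G01 X45.700 Y113.870
G01 X45.700 Y125.642
M5
G0 X185.465 Y84.693
M3 S286
G01 X160.265 Y21.330 F3019
M5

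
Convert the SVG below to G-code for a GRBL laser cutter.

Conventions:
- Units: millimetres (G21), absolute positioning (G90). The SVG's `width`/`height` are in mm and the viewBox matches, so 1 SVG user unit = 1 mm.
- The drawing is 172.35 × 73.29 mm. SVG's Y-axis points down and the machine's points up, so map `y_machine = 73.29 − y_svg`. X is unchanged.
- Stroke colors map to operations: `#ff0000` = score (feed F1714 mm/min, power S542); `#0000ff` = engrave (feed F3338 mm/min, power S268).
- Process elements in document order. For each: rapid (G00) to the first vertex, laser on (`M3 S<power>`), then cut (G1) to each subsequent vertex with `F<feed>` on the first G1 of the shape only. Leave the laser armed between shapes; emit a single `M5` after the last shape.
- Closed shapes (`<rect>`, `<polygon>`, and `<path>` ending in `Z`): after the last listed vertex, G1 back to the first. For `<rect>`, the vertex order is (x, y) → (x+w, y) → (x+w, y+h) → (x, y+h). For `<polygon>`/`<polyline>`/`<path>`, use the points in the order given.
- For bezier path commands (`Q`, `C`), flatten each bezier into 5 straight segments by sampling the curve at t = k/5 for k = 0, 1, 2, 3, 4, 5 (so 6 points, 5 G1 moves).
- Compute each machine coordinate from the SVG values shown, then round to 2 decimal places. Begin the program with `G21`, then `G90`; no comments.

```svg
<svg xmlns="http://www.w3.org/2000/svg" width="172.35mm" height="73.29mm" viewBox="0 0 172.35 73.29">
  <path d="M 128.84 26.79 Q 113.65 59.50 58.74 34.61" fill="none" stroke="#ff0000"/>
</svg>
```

1 u = 1 mm; y_m = 73.29 − y.

[1] `<path>` quadratic bezier, #ff0000→score S542 F1714: (128.84,46.50) → (121.18,35.72) → (110.33,29.55) → (96.31,27.98) → (79.12,31.03) → (58.74,38.68)

G21
G90
G00 X128.84 Y46.50
M3 S542
G1 X121.18 Y35.72 F1714
G1 X110.33 Y29.55
G1 X96.31 Y27.98
G1 X79.12 Y31.03
G1 X58.74 Y38.68
M5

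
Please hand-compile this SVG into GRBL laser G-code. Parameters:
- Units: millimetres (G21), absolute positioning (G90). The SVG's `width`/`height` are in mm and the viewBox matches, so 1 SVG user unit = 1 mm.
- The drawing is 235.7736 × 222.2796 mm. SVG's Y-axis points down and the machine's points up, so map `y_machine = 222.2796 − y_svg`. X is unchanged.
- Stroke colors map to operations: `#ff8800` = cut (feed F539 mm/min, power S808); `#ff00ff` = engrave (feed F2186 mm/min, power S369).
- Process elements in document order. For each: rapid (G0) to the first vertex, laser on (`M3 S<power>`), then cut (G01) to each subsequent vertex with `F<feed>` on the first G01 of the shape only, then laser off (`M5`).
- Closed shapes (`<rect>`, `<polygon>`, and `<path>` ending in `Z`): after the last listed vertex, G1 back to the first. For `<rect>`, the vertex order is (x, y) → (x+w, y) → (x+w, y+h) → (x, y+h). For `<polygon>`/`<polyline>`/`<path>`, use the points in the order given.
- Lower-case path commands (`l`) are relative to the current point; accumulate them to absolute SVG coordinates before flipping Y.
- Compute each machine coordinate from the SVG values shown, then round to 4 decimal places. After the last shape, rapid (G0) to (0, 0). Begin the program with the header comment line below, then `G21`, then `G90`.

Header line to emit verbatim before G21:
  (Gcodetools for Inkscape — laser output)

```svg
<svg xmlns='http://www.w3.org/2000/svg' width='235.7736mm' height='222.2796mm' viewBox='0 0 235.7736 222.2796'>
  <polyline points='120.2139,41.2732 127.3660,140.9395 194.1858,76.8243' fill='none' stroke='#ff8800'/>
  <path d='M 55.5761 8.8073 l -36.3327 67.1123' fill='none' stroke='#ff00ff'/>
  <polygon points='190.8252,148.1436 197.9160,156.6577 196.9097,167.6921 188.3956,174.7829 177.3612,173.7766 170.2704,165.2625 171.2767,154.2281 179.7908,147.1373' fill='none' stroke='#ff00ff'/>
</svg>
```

Since the viewBox matches the mm dimensions, user units are millimetres directly. The only transform is the Y-flip y_m = 222.2796 − y_svg.

Shape 1 is a open polyline drawn with `<polyline>`. Its stroke #ff8800 means cut at S808, F539. After flipping Y the toolpath is (120.2139,181.0064) → (127.3660,81.3401) → (194.1858,145.4553).

Shape 2 is a line segment drawn with `<path>`. Its stroke #ff00ff means engrave at S369, F2186. After flipping Y the toolpath is (55.5761,213.4723) → (19.2434,146.3600).

Shape 3 is a regular polygon drawn with `<polygon>`. Its stroke #ff00ff means engrave at S369, F2186. After flipping Y the toolpath is (190.8252,74.1360) → (197.9160,65.6219) → (196.9097,54.5875) → (188.3956,47.4967) → (177.3612,48.5030) → (170.2704,57.0171) → (171.2767,68.0515) → (179.7908,75.1423) → (190.8252,74.1360), returning to the start.

(Gcodetools for Inkscape — laser output)
G21
G90
G0 X120.2139 Y181.0064
M3 S808
G01 X127.3660 Y81.3401 F539
G01 X194.1858 Y145.4553
M5
G0 X55.5761 Y213.4723
M3 S369
G01 X19.2434 Y146.3600 F2186
M5
G0 X190.8252 Y74.1360
M3 S369
G01 X197.9160 Y65.6219 F2186
G01 X196.9097 Y54.5875
G01 X188.3956 Y47.4967
G01 X177.3612 Y48.5030
G01 X170.2704 Y57.0171
G01 X171.2767 Y68.0515
G01 X179.7908 Y75.1423
G01 X190.8252 Y74.1360
M5
G0 X0.0000 Y0.0000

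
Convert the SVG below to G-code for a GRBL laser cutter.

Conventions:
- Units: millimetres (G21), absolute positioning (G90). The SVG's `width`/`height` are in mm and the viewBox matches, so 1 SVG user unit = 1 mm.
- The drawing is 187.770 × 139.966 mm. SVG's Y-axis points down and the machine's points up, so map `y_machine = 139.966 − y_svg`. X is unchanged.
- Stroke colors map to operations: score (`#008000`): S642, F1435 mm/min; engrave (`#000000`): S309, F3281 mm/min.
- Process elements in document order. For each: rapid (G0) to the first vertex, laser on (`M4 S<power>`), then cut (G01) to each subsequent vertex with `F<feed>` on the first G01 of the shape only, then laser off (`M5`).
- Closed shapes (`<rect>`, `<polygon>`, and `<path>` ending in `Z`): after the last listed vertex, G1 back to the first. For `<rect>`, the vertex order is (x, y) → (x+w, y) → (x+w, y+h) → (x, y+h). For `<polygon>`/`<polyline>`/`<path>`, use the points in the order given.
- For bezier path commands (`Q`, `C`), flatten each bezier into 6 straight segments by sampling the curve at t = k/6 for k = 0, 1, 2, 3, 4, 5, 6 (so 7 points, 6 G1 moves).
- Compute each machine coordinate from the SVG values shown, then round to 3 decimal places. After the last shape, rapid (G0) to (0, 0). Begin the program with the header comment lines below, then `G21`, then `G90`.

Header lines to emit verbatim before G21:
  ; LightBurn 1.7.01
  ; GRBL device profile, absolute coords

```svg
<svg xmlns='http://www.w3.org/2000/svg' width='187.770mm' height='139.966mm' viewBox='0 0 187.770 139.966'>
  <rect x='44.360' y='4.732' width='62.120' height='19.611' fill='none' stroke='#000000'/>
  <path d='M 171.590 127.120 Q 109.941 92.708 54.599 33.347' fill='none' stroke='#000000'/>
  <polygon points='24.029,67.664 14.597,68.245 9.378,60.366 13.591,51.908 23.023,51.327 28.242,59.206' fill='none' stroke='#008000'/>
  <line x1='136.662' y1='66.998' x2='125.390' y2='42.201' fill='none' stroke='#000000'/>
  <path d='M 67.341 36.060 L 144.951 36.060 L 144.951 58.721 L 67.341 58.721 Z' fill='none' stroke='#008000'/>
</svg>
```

1 u = 1 mm; y_m = 139.966 − y.

[1] `<rect>` rectangle, #000000→engrave S309 F3281: (44.360,135.234) → (106.480,135.234) → (106.480,115.623) → (44.360,115.623) → (44.360,135.234) (closed)

[2] `<path>` quadratic bezier, #000000→engrave S309 F3281: (171.590,12.846) → (151.216,25.010) → (131.191,38.559) → (111.518,53.495) → (92.194,69.817) → (73.222,87.525) → (54.599,106.619)

[3] `<polygon>` regular polygon, #008000→score S642 F1435: (24.029,72.302) → (14.597,71.721) → (9.378,79.600) → (13.591,88.058) → (23.023,88.639) → (28.242,80.760) → (24.029,72.302) (closed)

[4] `<line>` line segment, #000000→engrave S309 F3281: (136.662,72.968) → (125.390,97.765)

[5] `<path>` rectangle, #008000→score S642 F1435: (67.341,103.906) → (144.951,103.906) → (144.951,81.245) → (67.341,81.245) → (67.341,103.906) (closed)

; LightBurn 1.7.01
; GRBL device profile, absolute coords
G21
G90
G0 X44.360 Y135.234
M4 S309
G01 X106.480 Y135.234 F3281
G01 X106.480 Y115.623
G01 X44.360 Y115.623
G01 X44.360 Y135.234
M5
G0 X171.590 Y12.846
M4 S309
G01 X151.216 Y25.010 F3281
G01 X131.191 Y38.559
G01 X111.518 Y53.495
G01 X92.194 Y69.817
G01 X73.222 Y87.525
G01 X54.599 Y106.619
M5
G0 X24.029 Y72.302
M4 S642
G01 X14.597 Y71.721 F1435
G01 X9.378 Y79.600
G01 X13.591 Y88.058
G01 X23.023 Y88.639
G01 X28.242 Y80.760
G01 X24.029 Y72.302
M5
G0 X136.662 Y72.968
M4 S309
G01 X125.390 Y97.765 F3281
M5
G0 X67.341 Y103.906
M4 S642
G01 X144.951 Y103.906 F1435
G01 X144.951 Y81.245
G01 X67.341 Y81.245
G01 X67.341 Y103.906
M5
G0 X0.000 Y0.000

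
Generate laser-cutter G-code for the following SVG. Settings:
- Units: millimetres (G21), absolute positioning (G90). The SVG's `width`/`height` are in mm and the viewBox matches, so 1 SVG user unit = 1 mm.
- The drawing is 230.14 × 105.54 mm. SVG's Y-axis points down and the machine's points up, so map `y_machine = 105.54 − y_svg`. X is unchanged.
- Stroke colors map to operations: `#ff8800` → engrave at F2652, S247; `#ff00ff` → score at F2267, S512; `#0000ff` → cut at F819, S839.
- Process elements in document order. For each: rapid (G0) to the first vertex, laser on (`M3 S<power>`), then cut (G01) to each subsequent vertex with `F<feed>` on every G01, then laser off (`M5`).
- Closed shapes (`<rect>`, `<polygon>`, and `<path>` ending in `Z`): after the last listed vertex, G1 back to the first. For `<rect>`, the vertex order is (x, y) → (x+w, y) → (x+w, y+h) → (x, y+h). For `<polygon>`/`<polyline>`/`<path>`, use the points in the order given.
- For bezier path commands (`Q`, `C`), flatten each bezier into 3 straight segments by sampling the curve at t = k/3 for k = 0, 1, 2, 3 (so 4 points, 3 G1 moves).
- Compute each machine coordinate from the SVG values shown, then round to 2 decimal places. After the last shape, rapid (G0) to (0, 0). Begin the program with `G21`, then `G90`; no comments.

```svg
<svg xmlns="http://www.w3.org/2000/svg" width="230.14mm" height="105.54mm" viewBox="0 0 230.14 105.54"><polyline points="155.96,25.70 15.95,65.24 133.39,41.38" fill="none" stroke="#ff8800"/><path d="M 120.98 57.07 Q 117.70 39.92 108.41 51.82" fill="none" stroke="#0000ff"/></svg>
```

viewBox `0 0 230.14 105.54` with mm width/height → 1 unit = 1 mm. Flip: y_m = 105.54 − y_svg.

**Shape 1** — `<polyline>` open polyline, stroke `#ff8800` → engrave (S247, F2652). Machine vertices: (155.96,79.84) → (15.95,40.30) → (133.39,64.16). Open path.

**Shape 2** — `<path>` quadratic bezier, stroke `#0000ff` → cut (S839, F819). Control points (SVG): P0=(120.98,57.07), P1=(117.70,39.92), P2=(108.41,51.82); sampled at t=k/3. Machine vertices: (120.98,48.47) → (118.13,56.68) → (113.94,58.43) → (108.41,53.72). Open path.

G21
G90
G0 X155.96 Y79.84
M3 S247
G01 X15.95 Y40.30 F2652
G01 X133.39 Y64.16 F2652
M5
G0 X120.98 Y48.47
M3 S839
G01 X118.13 Y56.68 F819
G01 X113.94 Y58.43 F819
G01 X108.41 Y53.72 F819
M5
G0 X0.00 Y0.00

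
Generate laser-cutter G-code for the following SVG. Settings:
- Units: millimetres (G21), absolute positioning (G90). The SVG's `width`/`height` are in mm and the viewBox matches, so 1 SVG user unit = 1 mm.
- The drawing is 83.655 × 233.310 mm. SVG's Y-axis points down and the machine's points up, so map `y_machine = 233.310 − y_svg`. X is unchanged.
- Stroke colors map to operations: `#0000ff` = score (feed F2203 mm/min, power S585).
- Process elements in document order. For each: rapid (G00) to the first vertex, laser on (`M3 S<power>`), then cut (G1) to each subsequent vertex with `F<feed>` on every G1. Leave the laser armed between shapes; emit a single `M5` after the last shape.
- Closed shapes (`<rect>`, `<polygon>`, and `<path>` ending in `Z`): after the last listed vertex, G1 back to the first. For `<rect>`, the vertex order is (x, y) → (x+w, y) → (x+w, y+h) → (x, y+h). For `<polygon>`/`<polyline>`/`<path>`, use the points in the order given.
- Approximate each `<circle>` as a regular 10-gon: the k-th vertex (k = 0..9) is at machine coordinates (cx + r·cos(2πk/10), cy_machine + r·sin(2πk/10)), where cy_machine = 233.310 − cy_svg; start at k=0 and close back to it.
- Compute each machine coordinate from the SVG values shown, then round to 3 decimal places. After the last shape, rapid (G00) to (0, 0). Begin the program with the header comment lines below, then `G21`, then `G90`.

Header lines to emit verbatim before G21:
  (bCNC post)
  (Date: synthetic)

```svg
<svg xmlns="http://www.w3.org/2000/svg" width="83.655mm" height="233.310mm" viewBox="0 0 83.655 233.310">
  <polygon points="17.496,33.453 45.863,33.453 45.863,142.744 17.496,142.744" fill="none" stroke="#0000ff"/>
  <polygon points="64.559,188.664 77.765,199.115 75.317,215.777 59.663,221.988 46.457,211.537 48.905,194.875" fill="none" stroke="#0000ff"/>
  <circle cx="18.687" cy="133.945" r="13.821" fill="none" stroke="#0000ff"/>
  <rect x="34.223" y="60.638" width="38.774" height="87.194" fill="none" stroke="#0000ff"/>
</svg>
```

viewBox `0 0 83.655 233.310` with mm width/height → 1 unit = 1 mm. Flip: y_m = 233.310 − y_svg.

**Shape 1** — `<polygon>` rectangle, stroke `#0000ff` → score (S585, F2203). Machine vertices: (17.496,199.857) → (45.863,199.857) → (45.863,90.566) → (17.496,90.566) → (17.496,199.857). Closed: final G1 returns to the first vertex.

**Shape 2** — `<polygon>` regular polygon, stroke `#0000ff` → score (S585, F2203). Machine vertices: (64.559,44.646) → (77.765,34.195) → (75.317,17.533) → (59.663,11.322) → (46.457,21.773) → (48.905,38.435) → (64.559,44.646). Closed: final G1 returns to the first vertex.

**Shape 3** — `<circle>` circle, stroke `#0000ff` → score (S585, F2203). Machine vertices: (32.508,99.365) → (29.868,107.489) → (22.958,112.510) → (14.416,112.510) → (7.506,107.489) → (4.866,99.365) → (7.506,91.241) → (14.416,86.220) → (22.958,86.220) → (29.868,91.241) → (32.508,99.365). Closed: final G1 returns to the first vertex.

**Shape 4** — `<rect>` rectangle, stroke `#0000ff` → score (S585, F2203). Machine vertices: (34.223,172.672) → (72.997,172.672) → (72.997,85.478) → (34.223,85.478) → (34.223,172.672). Closed: final G1 returns to the first vertex.

(bCNC post)
(Date: synthetic)
G21
G90
G00 X17.496 Y199.857
M3 S585
G1 X45.863 Y199.857 F2203
G1 X45.863 Y90.566 F2203
G1 X17.496 Y90.566 F2203
G1 X17.496 Y199.857 F2203
G00 X64.559 Y44.646
M3 S585
G1 X77.765 Y34.195 F2203
G1 X75.317 Y17.533 F2203
G1 X59.663 Y11.322 F2203
G1 X46.457 Y21.773 F2203
G1 X48.905 Y38.435 F2203
G1 X64.559 Y44.646 F2203
G00 X32.508 Y99.365
M3 S585
G1 X29.868 Y107.489 F2203
G1 X22.958 Y112.510 F2203
G1 X14.416 Y112.510 F2203
G1 X7.506 Y107.489 F2203
G1 X4.866 Y99.365 F2203
G1 X7.506 Y91.241 F2203
G1 X14.416 Y86.220 F2203
G1 X22.958 Y86.220 F2203
G1 X29.868 Y91.241 F2203
G1 X32.508 Y99.365 F2203
G00 X34.223 Y172.672
M3 S585
G1 X72.997 Y172.672 F2203
G1 X72.997 Y85.478 F2203
G1 X34.223 Y85.478 F2203
G1 X34.223 Y172.672 F2203
M5
G00 X0.000 Y0.000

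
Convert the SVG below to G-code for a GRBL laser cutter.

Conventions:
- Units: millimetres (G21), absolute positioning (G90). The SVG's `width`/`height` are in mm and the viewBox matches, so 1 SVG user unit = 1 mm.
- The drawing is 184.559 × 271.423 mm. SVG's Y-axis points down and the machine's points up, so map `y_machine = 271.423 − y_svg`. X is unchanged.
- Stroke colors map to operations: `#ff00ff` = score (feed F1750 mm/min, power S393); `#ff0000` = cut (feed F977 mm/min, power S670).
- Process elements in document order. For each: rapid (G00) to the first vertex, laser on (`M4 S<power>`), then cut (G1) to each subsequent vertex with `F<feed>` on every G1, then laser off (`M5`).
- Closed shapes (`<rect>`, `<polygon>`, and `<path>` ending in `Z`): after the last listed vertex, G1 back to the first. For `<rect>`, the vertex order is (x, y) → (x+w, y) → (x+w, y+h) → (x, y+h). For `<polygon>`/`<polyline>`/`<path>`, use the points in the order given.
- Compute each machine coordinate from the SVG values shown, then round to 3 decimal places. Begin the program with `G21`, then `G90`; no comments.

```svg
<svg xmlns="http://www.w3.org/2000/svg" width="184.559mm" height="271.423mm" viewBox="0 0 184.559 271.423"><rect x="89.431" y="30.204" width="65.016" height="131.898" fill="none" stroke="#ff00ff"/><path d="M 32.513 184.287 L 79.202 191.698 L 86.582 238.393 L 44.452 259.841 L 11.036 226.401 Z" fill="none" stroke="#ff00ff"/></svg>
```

G21
G90
G00 X89.431 Y241.219
M4 S393
G1 X154.447 Y241.219 F1750
G1 X154.447 Y109.321 F1750
G1 X89.431 Y109.321 F1750
G1 X89.431 Y241.219 F1750
M5
G00 X32.513 Y87.136
M4 S393
G1 X79.202 Y79.725 F1750
G1 X86.582 Y33.030 F1750
G1 X44.452 Y11.582 F1750
G1 X11.036 Y45.022 F1750
G1 X32.513 Y87.136 F1750
M5

1 u = 1 mm; y_m = 271.423 − y.

[1] `<rect>` rectangle, #ff00ff→score S393 F1750: (89.431,241.219) → (154.447,241.219) → (154.447,109.321) → (89.431,109.321) → (89.431,241.219) (closed)

[2] `<path>` regular polygon, #ff00ff→score S393 F1750: (32.513,87.136) → (79.202,79.725) → (86.582,33.030) → (44.452,11.582) → (11.036,45.022) → (32.513,87.136) (closed)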